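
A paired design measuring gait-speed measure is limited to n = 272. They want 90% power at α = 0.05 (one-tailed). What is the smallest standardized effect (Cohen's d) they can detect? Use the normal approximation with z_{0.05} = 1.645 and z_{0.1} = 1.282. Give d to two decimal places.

For a single sample (or paired design) of n = 272: d_min = (z_{α} + z_β)/√n.
z-sum = 1.645 + 1.282 = 2.927.
d_min = 2.927 / √272 = 2.927 / 16.492 = 0.177.

d_min ≈ 0.18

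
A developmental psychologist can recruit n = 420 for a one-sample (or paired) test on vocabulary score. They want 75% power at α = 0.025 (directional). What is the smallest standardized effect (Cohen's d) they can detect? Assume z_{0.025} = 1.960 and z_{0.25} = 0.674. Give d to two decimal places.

d_min ≈ 0.13

For a single sample (or paired design) of n = 420: d_min = (z_{α} + z_β)/√n.
z-sum = 1.960 + 0.674 = 2.634.
d_min = 2.634 / √420 = 2.634 / 20.494 = 0.129.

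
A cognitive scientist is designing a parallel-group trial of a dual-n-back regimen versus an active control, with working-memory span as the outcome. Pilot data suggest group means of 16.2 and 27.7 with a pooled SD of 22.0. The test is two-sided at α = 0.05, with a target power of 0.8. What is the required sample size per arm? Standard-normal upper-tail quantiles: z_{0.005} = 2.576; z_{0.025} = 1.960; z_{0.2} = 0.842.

n = 58 per group

Cohen's d = |M₁ − M₂| / SD_pooled = |16.2 − 27.7| / 22.0 = 11.5 / 22.0 = 0.523.
For two independent groups with equal n: n = 2·((z_{α/2} + z_β) / d)².
z_{α/2} + z_β = 1.960 + 0.842 = 2.802.
n = 2 × (2.802 / 0.523)² = 2 × 5.358² = 2 × 28.70 = 57.4.
Round up to the next whole participant.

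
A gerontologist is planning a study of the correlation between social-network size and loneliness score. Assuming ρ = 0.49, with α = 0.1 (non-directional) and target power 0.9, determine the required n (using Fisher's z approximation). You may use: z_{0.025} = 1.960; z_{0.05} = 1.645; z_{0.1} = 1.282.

Fisher's z: C = ½·ln((1+r)/(1−r)) = ½·ln(2.9216) = 0.5361.
n = ((z_{α/2} + z_β)/C)² + 3.
(1.645 + 1.282) / 0.5361 = 2.927 / 0.5361 = 5.460.
n = 5.460² + 3 = 29.81 + 3 = 32.8.
Round up.

n = 33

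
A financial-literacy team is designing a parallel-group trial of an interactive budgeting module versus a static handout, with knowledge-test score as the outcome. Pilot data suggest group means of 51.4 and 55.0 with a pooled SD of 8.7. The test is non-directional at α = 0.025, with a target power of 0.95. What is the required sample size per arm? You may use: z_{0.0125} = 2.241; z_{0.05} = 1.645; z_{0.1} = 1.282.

n = 177 per group

Cohen's d = |M₁ − M₂| / SD_pooled = |51.4 − 55.0| / 8.7 = 3.6 / 8.7 = 0.414.
For two independent groups with equal n: n = 2·((z_{α/2} + z_β) / d)².
z_{α/2} + z_β = 2.241 + 1.645 = 3.886.
n = 2 × (3.886 / 0.414)² = 2 × 9.386² = 2 × 88.11 = 176.2.
Round up to the next whole participant.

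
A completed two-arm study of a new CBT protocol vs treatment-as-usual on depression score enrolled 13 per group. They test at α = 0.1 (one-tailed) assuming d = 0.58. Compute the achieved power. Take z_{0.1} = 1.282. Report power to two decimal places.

power ≈ 0.58

For two equal groups, power = Φ(d·√(n/2) − z_{α}).
d·√(n/2) = 0.58 × √(13/2) = 0.58 × 2.550 = 1.479.
z_β = 1.479 − 1.282 = 0.197.
Power = Φ(0.197) = 0.578.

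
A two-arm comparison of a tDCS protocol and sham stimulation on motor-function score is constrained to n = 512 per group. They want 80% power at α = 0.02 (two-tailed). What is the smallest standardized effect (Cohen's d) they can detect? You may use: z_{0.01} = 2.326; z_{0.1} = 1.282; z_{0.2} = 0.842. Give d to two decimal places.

For two independent groups of n = 512 each: d_min = (z_{α/2} + z_β)·√(2/n).
z-sum = 2.326 + 0.842 = 3.168.
d_min = 3.168 × √(2/512) = 3.168 × 0.0625 = 0.198.

d_min ≈ 0.20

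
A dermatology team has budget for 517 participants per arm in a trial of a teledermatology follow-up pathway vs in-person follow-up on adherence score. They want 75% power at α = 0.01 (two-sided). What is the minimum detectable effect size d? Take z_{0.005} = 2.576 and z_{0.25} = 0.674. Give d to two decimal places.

d_min ≈ 0.20

For two independent groups of n = 517 each: d_min = (z_{α/2} + z_β)·√(2/n).
z-sum = 2.576 + 0.674 = 3.250.
d_min = 3.250 × √(2/517) = 3.250 × 0.0622 = 0.202.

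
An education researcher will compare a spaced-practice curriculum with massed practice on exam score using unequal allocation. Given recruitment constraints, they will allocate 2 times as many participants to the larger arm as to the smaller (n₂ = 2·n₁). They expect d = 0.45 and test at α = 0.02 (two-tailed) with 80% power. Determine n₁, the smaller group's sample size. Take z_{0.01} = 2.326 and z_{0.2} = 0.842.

n₁ = 75

With allocation ratio k = n₂/n₁ = 2, Var(x̄₁−x̄₂) = σ²(1/n₁ + 1/(k·n₁)) = σ²·(k+1)/(k·n₁).
So n₁ = (1 + 1/k)·((z_{α/2} + z_β)/d)² = 1.500 × (3.168/0.45)².
n₁ = 1.500 × 49.56 = 74.3.
Round up: n₁ = 75, giving n₂ = 2 × 75 = 150.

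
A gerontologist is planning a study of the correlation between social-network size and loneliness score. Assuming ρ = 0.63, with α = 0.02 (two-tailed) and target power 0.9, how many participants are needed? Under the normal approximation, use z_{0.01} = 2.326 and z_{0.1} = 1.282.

n = 27

Fisher's z: C = ½·ln((1+r)/(1−r)) = ½·ln(4.4054) = 0.7414.
n = ((z_{α/2} + z_β)/C)² + 3.
(2.326 + 1.282) / 0.7414 = 3.608 / 0.7414 = 4.866.
n = 4.866² + 3 = 23.68 + 3 = 26.7.
Round up.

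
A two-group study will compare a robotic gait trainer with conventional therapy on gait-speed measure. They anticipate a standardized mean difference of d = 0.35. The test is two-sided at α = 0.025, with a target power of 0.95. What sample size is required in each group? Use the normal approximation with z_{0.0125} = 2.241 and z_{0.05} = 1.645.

For two independent groups with equal n: n = 2·((z_{α/2} + z_β) / d)².
z_{α/2} + z_β = 2.241 + 1.645 = 3.886.
n = 2 × (3.886 / 0.35)² = 2 × 11.103² = 2 × 123.27 = 246.5.
Round up to the next whole participant.

n = 247 per group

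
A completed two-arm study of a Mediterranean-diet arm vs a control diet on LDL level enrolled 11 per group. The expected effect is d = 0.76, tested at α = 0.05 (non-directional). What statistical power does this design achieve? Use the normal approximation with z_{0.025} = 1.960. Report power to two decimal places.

For two equal groups, power = Φ(d·√(n/2) − z_{α/2}).
d·√(n/2) = 0.76 × √(11/2) = 0.76 × 2.345 = 1.782.
z_β = 1.782 − 1.960 = -0.178.
Power = Φ(-0.178) = 0.430.

power ≈ 0.43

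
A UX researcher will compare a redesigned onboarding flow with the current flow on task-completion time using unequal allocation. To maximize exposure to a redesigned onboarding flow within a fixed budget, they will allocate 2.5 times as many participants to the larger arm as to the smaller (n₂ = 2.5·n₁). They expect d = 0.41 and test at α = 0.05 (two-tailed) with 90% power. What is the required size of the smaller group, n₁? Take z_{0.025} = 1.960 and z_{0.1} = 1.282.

n₁ = 88

With allocation ratio k = n₂/n₁ = 2.5, Var(x̄₁−x̄₂) = σ²(1/n₁ + 1/(k·n₁)) = σ²·(k+1)/(k·n₁).
So n₁ = (1 + 1/k)·((z_{α/2} + z_β)/d)² = 1.400 × (3.242/0.41)².
n₁ = 1.400 × 62.53 = 87.5.
Round up: n₁ = 88, giving n₂ = 2.5 × 88 = 220.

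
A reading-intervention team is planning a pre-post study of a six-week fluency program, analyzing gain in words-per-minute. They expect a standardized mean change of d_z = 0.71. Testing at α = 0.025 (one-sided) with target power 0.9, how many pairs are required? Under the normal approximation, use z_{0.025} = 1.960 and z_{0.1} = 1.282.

For a paired (one-sample on differences) test: n = ((z_{α} + z_β) / d)².
z_{α} + z_β = 1.960 + 1.282 = 3.242.
n = (3.242 / 0.71)² = 4.566² = 20.85.
Round up.

n = 21 pairs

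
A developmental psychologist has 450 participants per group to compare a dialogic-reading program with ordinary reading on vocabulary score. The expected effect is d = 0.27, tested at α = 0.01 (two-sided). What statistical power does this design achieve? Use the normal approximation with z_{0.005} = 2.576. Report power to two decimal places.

For two equal groups, power = Φ(d·√(n/2) − z_{α/2}).
d·√(n/2) = 0.27 × √(450/2) = 0.27 × 15.000 = 4.050.
z_β = 4.050 − 2.576 = 1.474.
Power = Φ(1.474) = 0.930.

power ≈ 0.93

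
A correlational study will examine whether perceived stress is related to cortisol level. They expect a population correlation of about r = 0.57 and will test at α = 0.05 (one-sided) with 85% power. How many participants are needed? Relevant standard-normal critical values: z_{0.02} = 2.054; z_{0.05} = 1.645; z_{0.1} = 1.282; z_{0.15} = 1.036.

n = 21

Fisher's z: C = ½·ln((1+r)/(1−r)) = ½·ln(3.6512) = 0.6475.
n = ((z_{α} + z_β)/C)² + 3.
(1.645 + 1.036) / 0.6475 = 2.681 / 0.6475 = 4.141.
n = 4.141² + 3 = 17.14 + 3 = 20.1.
Round up.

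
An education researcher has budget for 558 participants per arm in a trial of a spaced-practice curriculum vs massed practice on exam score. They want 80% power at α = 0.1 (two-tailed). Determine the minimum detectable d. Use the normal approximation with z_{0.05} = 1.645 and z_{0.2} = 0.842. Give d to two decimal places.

d_min ≈ 0.15

For two independent groups of n = 558 each: d_min = (z_{α/2} + z_β)·√(2/n).
z-sum = 1.645 + 0.842 = 2.487.
d_min = 2.487 × √(2/558) = 2.487 × 0.0599 = 0.149.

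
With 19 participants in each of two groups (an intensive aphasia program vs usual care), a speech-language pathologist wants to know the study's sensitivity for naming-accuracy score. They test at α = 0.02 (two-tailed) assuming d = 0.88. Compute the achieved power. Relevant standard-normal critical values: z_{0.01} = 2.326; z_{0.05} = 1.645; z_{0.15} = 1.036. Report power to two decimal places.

power ≈ 0.65

For two equal groups, power = Φ(d·√(n/2) − z_{α/2}).
d·√(n/2) = 0.88 × √(19/2) = 0.88 × 3.082 = 2.712.
z_β = 2.712 − 2.326 = 0.386.
Power = Φ(0.386) = 0.650.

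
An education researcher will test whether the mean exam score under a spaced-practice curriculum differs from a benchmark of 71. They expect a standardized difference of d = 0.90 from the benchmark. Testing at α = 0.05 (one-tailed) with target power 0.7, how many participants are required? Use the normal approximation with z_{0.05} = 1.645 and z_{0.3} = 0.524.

n = 6

For a one-sample test: n = ((z_{α} + z_β) / d)².
z_{α} + z_β = 1.645 + 0.524 = 2.169.
n = (2.169 / 0.90)² = 2.410² = 5.81.
Round up.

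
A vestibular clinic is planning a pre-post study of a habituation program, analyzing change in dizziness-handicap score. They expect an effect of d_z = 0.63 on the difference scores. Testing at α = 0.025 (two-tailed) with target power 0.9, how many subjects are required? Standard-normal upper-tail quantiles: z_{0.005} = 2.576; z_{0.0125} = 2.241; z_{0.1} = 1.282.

n = 32 pairs

For a paired (one-sample on differences) test: n = ((z_{α/2} + z_β) / d)².
z_{α/2} + z_β = 2.241 + 1.282 = 3.523.
n = (3.523 / 0.63)² = 5.592² = 31.27.
Round up.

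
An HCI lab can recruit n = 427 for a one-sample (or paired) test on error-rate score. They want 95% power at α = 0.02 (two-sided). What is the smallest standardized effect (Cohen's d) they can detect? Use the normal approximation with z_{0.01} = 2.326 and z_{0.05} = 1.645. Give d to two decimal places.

d_min ≈ 0.19

For a single sample (or paired design) of n = 427: d_min = (z_{α/2} + z_β)/√n.
z-sum = 2.326 + 1.645 = 3.971.
d_min = 3.971 / √427 = 3.971 / 20.664 = 0.192.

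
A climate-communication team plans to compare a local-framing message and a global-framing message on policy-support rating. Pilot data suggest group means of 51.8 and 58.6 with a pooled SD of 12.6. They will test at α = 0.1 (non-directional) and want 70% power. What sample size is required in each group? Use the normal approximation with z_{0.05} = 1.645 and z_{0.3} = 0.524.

Cohen's d = |M₁ − M₂| / SD_pooled = |51.8 − 58.6| / 12.6 = 6.8 / 12.6 = 0.540.
For two independent groups with equal n: n = 2·((z_{α/2} + z_β) / d)².
z_{α/2} + z_β = 1.645 + 0.524 = 2.169.
n = 2 × (2.169 / 0.540)² = 2 × 4.017² = 2 × 16.13 = 32.3.
Round up to the next whole participant.

n = 33 per group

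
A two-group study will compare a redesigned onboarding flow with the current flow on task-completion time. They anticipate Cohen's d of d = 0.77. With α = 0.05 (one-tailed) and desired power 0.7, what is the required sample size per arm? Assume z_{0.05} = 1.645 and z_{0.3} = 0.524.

n = 16 per group

For two independent groups with equal n: n = 2·((z_{α} + z_β) / d)².
z_{α} + z_β = 1.645 + 0.524 = 2.169.
n = 2 × (2.169 / 0.77)² = 2 × 2.817² = 2 × 7.93 = 15.9.
Round up to the next whole participant.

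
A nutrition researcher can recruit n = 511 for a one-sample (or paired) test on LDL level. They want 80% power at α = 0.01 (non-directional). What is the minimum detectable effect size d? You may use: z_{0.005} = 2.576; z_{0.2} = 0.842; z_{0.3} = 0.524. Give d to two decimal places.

d_min ≈ 0.15

For a single sample (or paired design) of n = 511: d_min = (z_{α/2} + z_β)/√n.
z-sum = 2.576 + 0.842 = 3.418.
d_min = 3.418 / √511 = 3.418 / 22.605 = 0.151.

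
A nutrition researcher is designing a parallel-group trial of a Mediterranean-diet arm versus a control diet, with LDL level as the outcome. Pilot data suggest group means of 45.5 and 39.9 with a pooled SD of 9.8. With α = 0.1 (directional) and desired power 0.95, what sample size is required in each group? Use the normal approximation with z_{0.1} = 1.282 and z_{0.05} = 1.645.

n = 53 per group

Cohen's d = |M₁ − M₂| / SD_pooled = |45.5 − 39.9| / 9.8 = 5.6 / 9.8 = 0.571.
For two independent groups with equal n: n = 2·((z_{α} + z_β) / d)².
z_{α} + z_β = 1.282 + 1.645 = 2.927.
n = 2 × (2.927 / 0.571)² = 2 × 5.126² = 2 × 26.28 = 52.6.
Round up to the next whole participant.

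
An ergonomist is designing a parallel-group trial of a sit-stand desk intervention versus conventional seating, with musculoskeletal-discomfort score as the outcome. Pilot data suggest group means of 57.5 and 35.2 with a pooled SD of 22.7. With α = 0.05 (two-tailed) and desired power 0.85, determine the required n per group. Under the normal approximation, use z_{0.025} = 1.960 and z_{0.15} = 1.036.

Cohen's d = |M₁ − M₂| / SD_pooled = |57.5 − 35.2| / 22.7 = 22.3 / 22.7 = 0.982.
For two independent groups with equal n: n = 2·((z_{α/2} + z_β) / d)².
z_{α/2} + z_β = 1.960 + 1.036 = 2.996.
n = 2 × (2.996 / 0.982)² = 2 × 3.051² = 2 × 9.31 = 18.6.
Round up to the next whole participant.

n = 19 per group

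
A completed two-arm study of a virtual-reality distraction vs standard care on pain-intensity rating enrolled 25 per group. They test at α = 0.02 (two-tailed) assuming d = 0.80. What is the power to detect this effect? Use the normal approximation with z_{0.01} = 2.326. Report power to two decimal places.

For two equal groups, power = Φ(d·√(n/2) − z_{α/2}).
d·√(n/2) = 0.80 × √(25/2) = 0.80 × 3.536 = 2.828.
z_β = 2.828 − 2.326 = 0.502.
Power = Φ(0.502) = 0.692.

power ≈ 0.69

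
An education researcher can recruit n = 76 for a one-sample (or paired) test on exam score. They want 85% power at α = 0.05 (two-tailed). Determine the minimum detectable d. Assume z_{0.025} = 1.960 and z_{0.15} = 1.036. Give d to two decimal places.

For a single sample (or paired design) of n = 76: d_min = (z_{α/2} + z_β)/√n.
z-sum = 1.960 + 1.036 = 2.996.
d_min = 2.996 / √76 = 2.996 / 8.718 = 0.344.

d_min ≈ 0.34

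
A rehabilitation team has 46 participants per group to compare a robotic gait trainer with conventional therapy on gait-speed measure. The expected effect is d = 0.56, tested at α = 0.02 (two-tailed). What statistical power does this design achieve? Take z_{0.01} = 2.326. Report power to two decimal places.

For two equal groups, power = Φ(d·√(n/2) − z_{α/2}).
d·√(n/2) = 0.56 × √(46/2) = 0.56 × 4.796 = 2.686.
z_β = 2.686 − 2.326 = 0.360.
Power = Φ(0.360) = 0.640.

power ≈ 0.64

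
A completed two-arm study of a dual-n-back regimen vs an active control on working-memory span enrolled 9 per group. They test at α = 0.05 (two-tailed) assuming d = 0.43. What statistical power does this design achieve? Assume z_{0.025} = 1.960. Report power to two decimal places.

For two equal groups, power = Φ(d·√(n/2) − z_{α/2}).
d·√(n/2) = 0.43 × √(9/2) = 0.43 × 2.121 = 0.912.
z_β = 0.912 − 1.960 = -1.048.
Power = Φ(-1.048) = 0.147.

power ≈ 0.15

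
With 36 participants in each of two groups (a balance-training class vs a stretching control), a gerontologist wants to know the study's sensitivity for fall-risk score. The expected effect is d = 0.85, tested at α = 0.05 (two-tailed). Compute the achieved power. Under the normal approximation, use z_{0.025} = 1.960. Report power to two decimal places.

For two equal groups, power = Φ(d·√(n/2) − z_{α/2}).
d·√(n/2) = 0.85 × √(36/2) = 0.85 × 4.243 = 3.606.
z_β = 3.606 − 1.960 = 1.646.
Power = Φ(1.646) = 0.950.

power ≈ 0.95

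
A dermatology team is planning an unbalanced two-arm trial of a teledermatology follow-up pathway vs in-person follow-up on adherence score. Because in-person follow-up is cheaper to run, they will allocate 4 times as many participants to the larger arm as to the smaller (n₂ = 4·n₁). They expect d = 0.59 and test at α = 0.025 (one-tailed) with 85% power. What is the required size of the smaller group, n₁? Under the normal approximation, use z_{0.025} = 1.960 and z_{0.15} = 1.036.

With allocation ratio k = n₂/n₁ = 4, Var(x̄₁−x̄₂) = σ²(1/n₁ + 1/(k·n₁)) = σ²·(k+1)/(k·n₁).
So n₁ = (1 + 1/k)·((z_{α} + z_β)/d)² = 1.250 × (2.996/0.59)².
n₁ = 1.250 × 25.79 = 32.2.
Round up: n₁ = 33, giving n₂ = 4 × 33 = 132.

n₁ = 33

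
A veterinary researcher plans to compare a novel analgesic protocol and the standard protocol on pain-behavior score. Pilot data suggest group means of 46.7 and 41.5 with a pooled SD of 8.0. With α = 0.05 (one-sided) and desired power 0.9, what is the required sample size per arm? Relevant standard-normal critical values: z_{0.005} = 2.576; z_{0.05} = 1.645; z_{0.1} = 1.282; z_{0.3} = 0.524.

Cohen's d = |M₁ − M₂| / SD_pooled = |46.7 − 41.5| / 8.0 = 5.2 / 8.0 = 0.650.
For two independent groups with equal n: n = 2·((z_{α} + z_β) / d)².
z_{α} + z_β = 1.645 + 1.282 = 2.927.
n = 2 × (2.927 / 0.650)² = 2 × 4.503² = 2 × 20.28 = 40.6.
Round up to the next whole participant.

n = 41 per group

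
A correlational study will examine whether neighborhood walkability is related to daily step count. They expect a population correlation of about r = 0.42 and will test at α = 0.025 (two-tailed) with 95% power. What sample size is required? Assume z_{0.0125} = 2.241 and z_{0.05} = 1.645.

Fisher's z: C = ½·ln((1+r)/(1−r)) = ½·ln(2.4483) = 0.4477.
n = ((z_{α/2} + z_β)/C)² + 3.
(2.241 + 1.645) / 0.4477 = 3.886 / 0.4477 = 8.680.
n = 8.680² + 3 = 75.34 + 3 = 78.3.
Round up.

n = 79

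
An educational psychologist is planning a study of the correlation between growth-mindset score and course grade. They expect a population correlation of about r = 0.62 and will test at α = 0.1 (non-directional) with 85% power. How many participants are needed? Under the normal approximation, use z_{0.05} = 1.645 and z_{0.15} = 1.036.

n = 17

Fisher's z: C = ½·ln((1+r)/(1−r)) = ½·ln(4.2632) = 0.7250.
n = ((z_{α/2} + z_β)/C)² + 3.
(1.645 + 1.036) / 0.7250 = 2.681 / 0.7250 = 3.698.
n = 3.698² + 3 = 13.67 + 3 = 16.7.
Round up.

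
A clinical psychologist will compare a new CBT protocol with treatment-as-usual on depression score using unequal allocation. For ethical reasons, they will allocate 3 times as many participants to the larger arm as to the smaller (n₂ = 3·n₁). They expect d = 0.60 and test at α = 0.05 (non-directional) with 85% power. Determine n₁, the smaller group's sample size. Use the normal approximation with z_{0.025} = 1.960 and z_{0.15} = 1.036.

With allocation ratio k = n₂/n₁ = 3, Var(x̄₁−x̄₂) = σ²(1/n₁ + 1/(k·n₁)) = σ²·(k+1)/(k·n₁).
So n₁ = (1 + 1/k)·((z_{α/2} + z_β)/d)² = 1.333 × (2.996/0.60)².
n₁ = 1.333 × 24.93 = 33.2.
Round up: n₁ = 34, giving n₂ = 3 × 34 = 102.

n₁ = 34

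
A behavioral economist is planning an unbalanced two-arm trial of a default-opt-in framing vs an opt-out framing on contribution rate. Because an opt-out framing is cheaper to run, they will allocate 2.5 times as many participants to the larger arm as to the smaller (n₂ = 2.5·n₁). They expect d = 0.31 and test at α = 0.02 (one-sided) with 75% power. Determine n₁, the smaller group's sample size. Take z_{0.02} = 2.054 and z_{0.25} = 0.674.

n₁ = 109

With allocation ratio k = n₂/n₁ = 2.5, Var(x̄₁−x̄₂) = σ²(1/n₁ + 1/(k·n₁)) = σ²·(k+1)/(k·n₁).
So n₁ = (1 + 1/k)·((z_{α} + z_β)/d)² = 1.400 × (2.728/0.31)².
n₁ = 1.400 × 77.44 = 108.4.
Round up: n₁ = 109, giving n₂ = ⌈2.5 × 109⌉ = ⌈272.5⌉ = 273.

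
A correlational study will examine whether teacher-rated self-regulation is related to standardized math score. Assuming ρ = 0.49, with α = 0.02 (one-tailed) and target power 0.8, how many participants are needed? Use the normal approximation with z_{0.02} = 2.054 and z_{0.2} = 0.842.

Fisher's z: C = ½·ln((1+r)/(1−r)) = ½·ln(2.9216) = 0.5361.
n = ((z_{α} + z_β)/C)² + 3.
(2.054 + 0.842) / 0.5361 = 2.896 / 0.5361 = 5.402.
n = 5.402² + 3 = 29.18 + 3 = 32.2.
Round up.

n = 33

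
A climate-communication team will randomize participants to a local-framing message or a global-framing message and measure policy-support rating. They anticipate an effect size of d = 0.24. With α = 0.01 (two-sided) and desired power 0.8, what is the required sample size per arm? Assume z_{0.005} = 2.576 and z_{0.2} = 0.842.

For two independent groups with equal n: n = 2·((z_{α/2} + z_β) / d)².
z_{α/2} + z_β = 2.576 + 0.842 = 3.418.
n = 2 × (3.418 / 0.24)² = 2 × 14.242² = 2 × 202.83 = 405.7.
Round up to the next whole participant.

n = 406 per group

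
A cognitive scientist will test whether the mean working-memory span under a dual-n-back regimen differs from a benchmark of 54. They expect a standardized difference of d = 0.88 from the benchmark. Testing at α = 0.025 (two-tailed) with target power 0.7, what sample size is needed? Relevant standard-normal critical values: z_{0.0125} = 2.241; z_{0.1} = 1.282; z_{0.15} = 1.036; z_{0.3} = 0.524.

n = 10

For a one-sample test: n = ((z_{α/2} + z_β) / d)².
z_{α/2} + z_β = 2.241 + 0.524 = 2.765.
n = (2.765 / 0.88)² = 3.142² = 9.87.
Round up.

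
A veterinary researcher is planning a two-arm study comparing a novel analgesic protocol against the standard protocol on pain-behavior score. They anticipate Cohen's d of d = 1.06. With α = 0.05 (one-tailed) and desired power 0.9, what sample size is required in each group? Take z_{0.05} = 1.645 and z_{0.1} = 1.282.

n = 16 per group

For two independent groups with equal n: n = 2·((z_{α} + z_β) / d)².
z_{α} + z_β = 1.645 + 1.282 = 2.927.
n = 2 × (2.927 / 1.06)² = 2 × 2.761² = 2 × 7.62 = 15.2.
Round up to the next whole participant.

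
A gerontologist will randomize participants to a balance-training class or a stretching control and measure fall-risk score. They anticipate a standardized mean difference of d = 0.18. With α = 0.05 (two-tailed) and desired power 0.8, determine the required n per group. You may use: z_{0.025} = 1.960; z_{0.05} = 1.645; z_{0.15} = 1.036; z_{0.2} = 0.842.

For two independent groups with equal n: n = 2·((z_{α/2} + z_β) / d)².
z_{α/2} + z_β = 1.960 + 0.842 = 2.802.
n = 2 × (2.802 / 0.18)² = 2 × 15.567² = 2 × 242.32 = 484.6.
Round up to the next whole participant.

n = 485 per group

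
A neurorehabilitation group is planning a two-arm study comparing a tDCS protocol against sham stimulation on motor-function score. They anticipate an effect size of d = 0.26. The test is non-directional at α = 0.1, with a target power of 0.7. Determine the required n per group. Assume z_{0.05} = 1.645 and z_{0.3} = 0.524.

n = 140 per group

For two independent groups with equal n: n = 2·((z_{α/2} + z_β) / d)².
z_{α/2} + z_β = 1.645 + 0.524 = 2.169.
n = 2 × (2.169 / 0.26)² = 2 × 8.342² = 2 × 69.59 = 139.2.
Round up to the next whole participant.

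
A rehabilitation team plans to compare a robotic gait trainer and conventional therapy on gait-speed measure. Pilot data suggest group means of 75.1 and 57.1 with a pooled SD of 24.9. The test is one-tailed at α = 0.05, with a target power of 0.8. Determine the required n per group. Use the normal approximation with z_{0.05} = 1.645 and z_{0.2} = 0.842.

n = 24 per group

Cohen's d = |M₁ − M₂| / SD_pooled = |75.1 − 57.1| / 24.9 = 18.0 / 24.9 = 0.723.
For two independent groups with equal n: n = 2·((z_{α} + z_β) / d)².
z_{α} + z_β = 1.645 + 0.842 = 2.487.
n = 2 × (2.487 / 0.723)² = 2 × 3.440² = 2 × 11.83 = 23.7.
Round up to the next whole participant.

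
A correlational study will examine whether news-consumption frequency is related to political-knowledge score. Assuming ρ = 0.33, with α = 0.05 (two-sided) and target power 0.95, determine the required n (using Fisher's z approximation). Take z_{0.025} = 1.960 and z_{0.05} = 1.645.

n = 114

Fisher's z: C = ½·ln((1+r)/(1−r)) = ½·ln(1.9851) = 0.3428.
n = ((z_{α/2} + z_β)/C)² + 3.
(1.960 + 1.645) / 0.3428 = 3.605 / 0.3428 = 10.516.
n = 10.516² + 3 = 110.59 + 3 = 113.6.
Round up.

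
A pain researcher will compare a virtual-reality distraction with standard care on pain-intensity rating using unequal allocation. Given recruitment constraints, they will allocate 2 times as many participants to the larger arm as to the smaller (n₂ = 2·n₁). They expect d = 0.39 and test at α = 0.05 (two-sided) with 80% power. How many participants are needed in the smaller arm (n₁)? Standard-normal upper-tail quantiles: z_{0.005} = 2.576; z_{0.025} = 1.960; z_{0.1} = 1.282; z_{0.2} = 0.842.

With allocation ratio k = n₂/n₁ = 2, Var(x̄₁−x̄₂) = σ²(1/n₁ + 1/(k·n₁)) = σ²·(k+1)/(k·n₁).
So n₁ = (1 + 1/k)·((z_{α/2} + z_β)/d)² = 1.500 × (2.802/0.39)².
n₁ = 1.500 × 51.62 = 77.4.
Round up: n₁ = 78, giving n₂ = 2 × 78 = 156.

n₁ = 78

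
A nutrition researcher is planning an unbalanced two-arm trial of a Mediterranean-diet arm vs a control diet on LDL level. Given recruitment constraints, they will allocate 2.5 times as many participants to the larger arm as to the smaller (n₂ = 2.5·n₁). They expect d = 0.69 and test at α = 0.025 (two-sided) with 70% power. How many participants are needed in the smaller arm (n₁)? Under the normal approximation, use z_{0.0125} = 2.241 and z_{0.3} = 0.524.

n₁ = 23

With allocation ratio k = n₂/n₁ = 2.5, Var(x̄₁−x̄₂) = σ²(1/n₁ + 1/(k·n₁)) = σ²·(k+1)/(k·n₁).
So n₁ = (1 + 1/k)·((z_{α/2} + z_β)/d)² = 1.400 × (2.765/0.69)².
n₁ = 1.400 × 16.06 = 22.5.
Round up: n₁ = 23, giving n₂ = ⌈2.5 × 23⌉ = ⌈57.5⌉ = 58.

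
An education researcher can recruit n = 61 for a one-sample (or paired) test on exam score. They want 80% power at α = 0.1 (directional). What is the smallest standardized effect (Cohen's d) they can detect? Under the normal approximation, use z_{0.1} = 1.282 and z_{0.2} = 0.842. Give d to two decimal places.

d_min ≈ 0.27

For a single sample (or paired design) of n = 61: d_min = (z_{α} + z_β)/√n.
z-sum = 1.282 + 0.842 = 2.124.
d_min = 2.124 / √61 = 2.124 / 7.810 = 0.272.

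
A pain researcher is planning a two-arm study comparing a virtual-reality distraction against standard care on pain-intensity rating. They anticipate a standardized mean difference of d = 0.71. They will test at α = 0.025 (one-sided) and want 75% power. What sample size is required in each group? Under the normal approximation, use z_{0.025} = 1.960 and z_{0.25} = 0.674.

For two independent groups with equal n: n = 2·((z_{α} + z_β) / d)².
z_{α} + z_β = 1.960 + 0.674 = 2.634.
n = 2 × (2.634 / 0.71)² = 2 × 3.710² = 2 × 13.76 = 27.5.
Round up to the next whole participant.

n = 28 per group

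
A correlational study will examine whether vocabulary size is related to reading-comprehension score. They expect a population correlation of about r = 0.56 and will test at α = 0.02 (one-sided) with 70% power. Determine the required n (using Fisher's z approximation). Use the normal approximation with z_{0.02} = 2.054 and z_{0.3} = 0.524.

Fisher's z: C = ½·ln((1+r)/(1−r)) = ½·ln(3.5455) = 0.6328.
n = ((z_{α} + z_β)/C)² + 3.
(2.054 + 0.524) / 0.6328 = 2.578 / 0.6328 = 4.074.
n = 4.074² + 3 = 16.60 + 3 = 19.6.
Round up.

n = 20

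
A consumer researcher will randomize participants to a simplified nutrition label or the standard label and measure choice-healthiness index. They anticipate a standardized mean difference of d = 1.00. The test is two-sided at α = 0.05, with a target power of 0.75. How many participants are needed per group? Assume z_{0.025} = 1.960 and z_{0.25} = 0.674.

For two independent groups with equal n: n = 2·((z_{α/2} + z_β) / d)².
z_{α/2} + z_β = 1.960 + 0.674 = 2.634.
n = 2 × (2.634 / 1.00)² = 2 × 2.634² = 2 × 6.94 = 13.9.
Round up to the next whole participant.

n = 14 per group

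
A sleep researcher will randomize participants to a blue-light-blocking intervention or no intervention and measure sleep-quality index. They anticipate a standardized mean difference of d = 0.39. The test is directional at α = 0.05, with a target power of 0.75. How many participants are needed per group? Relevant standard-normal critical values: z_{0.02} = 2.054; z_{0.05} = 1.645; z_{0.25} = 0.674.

n = 71 per group

For two independent groups with equal n: n = 2·((z_{α} + z_β) / d)².
z_{α} + z_β = 1.645 + 0.674 = 2.319.
n = 2 × (2.319 / 0.39)² = 2 × 5.946² = 2 × 35.36 = 70.7.
Round up to the next whole participant.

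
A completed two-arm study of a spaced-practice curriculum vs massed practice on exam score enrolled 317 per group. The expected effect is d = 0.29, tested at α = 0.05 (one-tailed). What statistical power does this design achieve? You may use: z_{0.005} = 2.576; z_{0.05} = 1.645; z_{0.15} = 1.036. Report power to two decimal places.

power ≈ 0.98

For two equal groups, power = Φ(d·√(n/2) − z_{α}).
d·√(n/2) = 0.29 × √(317/2) = 0.29 × 12.590 = 3.651.
z_β = 3.651 − 1.645 = 2.006.
Power = Φ(2.006) = 0.978.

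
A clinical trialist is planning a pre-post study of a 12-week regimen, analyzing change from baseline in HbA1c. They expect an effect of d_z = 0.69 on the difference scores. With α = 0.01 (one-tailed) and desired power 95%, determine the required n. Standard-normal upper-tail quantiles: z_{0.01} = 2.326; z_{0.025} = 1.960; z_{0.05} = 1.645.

n = 34 pairs

For a paired (one-sample on differences) test: n = ((z_{α} + z_β) / d)².
z_{α} + z_β = 2.326 + 1.645 = 3.971.
n = (3.971 / 0.69)² = 5.755² = 33.12.
Round up.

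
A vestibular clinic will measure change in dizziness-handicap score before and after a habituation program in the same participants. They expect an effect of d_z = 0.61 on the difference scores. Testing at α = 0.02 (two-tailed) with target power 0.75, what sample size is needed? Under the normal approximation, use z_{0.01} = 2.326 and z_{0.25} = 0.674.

n = 25 pairs

For a paired (one-sample on differences) test: n = ((z_{α/2} + z_β) / d)².
z_{α/2} + z_β = 2.326 + 0.674 = 3.000.
n = (3.000 / 0.61)² = 4.918² = 24.19.
Round up.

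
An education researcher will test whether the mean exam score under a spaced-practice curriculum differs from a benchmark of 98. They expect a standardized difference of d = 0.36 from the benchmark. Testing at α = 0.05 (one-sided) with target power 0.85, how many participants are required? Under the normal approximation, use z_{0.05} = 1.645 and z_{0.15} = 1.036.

n = 56

For a one-sample test: n = ((z_{α} + z_β) / d)².
z_{α} + z_β = 1.645 + 1.036 = 2.681.
n = (2.681 / 0.36)² = 7.447² = 55.46.
Round up.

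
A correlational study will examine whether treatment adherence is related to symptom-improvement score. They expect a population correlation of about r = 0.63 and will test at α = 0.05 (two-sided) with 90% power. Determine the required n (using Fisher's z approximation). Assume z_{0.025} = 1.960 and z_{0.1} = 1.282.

n = 23

Fisher's z: C = ½·ln((1+r)/(1−r)) = ½·ln(4.4054) = 0.7414.
n = ((z_{α/2} + z_β)/C)² + 3.
(1.960 + 1.282) / 0.7414 = 3.242 / 0.7414 = 4.373.
n = 4.373² + 3 = 19.12 + 3 = 22.1.
Round up.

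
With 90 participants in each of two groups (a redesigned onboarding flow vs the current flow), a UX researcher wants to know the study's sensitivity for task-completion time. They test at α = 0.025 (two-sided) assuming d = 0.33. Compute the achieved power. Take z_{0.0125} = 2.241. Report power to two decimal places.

power ≈ 0.49

For two equal groups, power = Φ(d·√(n/2) − z_{α/2}).
d·√(n/2) = 0.33 × √(90/2) = 0.33 × 6.708 = 2.214.
z_β = 2.214 − 2.241 = -0.027.
Power = Φ(-0.027) = 0.489.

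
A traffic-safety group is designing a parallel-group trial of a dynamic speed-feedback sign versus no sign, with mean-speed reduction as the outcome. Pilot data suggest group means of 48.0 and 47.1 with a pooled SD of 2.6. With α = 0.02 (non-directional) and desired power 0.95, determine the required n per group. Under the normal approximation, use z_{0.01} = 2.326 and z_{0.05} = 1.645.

n = 264 per group

Cohen's d = |M₁ − M₂| / SD_pooled = |48.0 − 47.1| / 2.6 = 0.9 / 2.6 = 0.346.
For two independent groups with equal n: n = 2·((z_{α/2} + z_β) / d)².
z_{α/2} + z_β = 2.326 + 1.645 = 3.971.
n = 2 × (3.971 / 0.346)² = 2 × 11.477² = 2 × 131.72 = 263.4.
Round up to the next whole participant.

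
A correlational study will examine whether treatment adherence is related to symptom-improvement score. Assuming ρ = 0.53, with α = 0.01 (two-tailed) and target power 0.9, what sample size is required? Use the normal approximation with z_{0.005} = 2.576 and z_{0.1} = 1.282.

Fisher's z: C = ½·ln((1+r)/(1−r)) = ½·ln(3.2553) = 0.5901.
n = ((z_{α/2} + z_β)/C)² + 3.
(2.576 + 1.282) / 0.5901 = 3.858 / 0.5901 = 6.538.
n = 6.538² + 3 = 42.74 + 3 = 45.7.
Round up.

n = 46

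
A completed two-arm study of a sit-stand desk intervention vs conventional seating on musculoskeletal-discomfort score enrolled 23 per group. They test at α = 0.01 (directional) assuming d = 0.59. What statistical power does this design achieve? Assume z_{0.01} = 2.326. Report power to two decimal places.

For two equal groups, power = Φ(d·√(n/2) − z_{α}).
d·√(n/2) = 0.59 × √(23/2) = 0.59 × 3.391 = 2.001.
z_β = 2.001 − 2.326 = -0.325.
Power = Φ(-0.325) = 0.373.

power ≈ 0.37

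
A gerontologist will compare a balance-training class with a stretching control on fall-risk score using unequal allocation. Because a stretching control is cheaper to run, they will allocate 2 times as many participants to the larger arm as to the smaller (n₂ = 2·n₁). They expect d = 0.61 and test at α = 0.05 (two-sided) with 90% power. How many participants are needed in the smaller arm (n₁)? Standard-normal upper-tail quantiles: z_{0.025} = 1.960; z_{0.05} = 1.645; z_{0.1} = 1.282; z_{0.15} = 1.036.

n₁ = 43

With allocation ratio k = n₂/n₁ = 2, Var(x̄₁−x̄₂) = σ²(1/n₁ + 1/(k·n₁)) = σ²·(k+1)/(k·n₁).
So n₁ = (1 + 1/k)·((z_{α/2} + z_β)/d)² = 1.500 × (3.242/0.61)².
n₁ = 1.500 × 28.25 = 42.4.
Round up: n₁ = 43, giving n₂ = 2 × 43 = 86.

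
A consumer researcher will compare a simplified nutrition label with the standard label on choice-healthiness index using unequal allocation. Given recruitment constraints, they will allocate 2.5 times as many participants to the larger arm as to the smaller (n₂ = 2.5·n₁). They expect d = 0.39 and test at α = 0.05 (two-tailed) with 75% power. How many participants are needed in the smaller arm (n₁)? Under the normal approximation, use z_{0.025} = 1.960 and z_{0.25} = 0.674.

With allocation ratio k = n₂/n₁ = 2.5, Var(x̄₁−x̄₂) = σ²(1/n₁ + 1/(k·n₁)) = σ²·(k+1)/(k·n₁).
So n₁ = (1 + 1/k)·((z_{α/2} + z_β)/d)² = 1.400 × (2.634/0.39)².
n₁ = 1.400 × 45.61 = 63.9.
Round up: n₁ = 64, giving n₂ = 2.5 × 64 = 160.

n₁ = 64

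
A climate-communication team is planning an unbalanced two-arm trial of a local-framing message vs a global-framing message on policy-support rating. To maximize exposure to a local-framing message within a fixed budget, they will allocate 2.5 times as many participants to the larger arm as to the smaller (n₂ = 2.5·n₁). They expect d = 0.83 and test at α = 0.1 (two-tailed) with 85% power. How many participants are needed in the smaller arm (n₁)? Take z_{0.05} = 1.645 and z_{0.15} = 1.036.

n₁ = 15

With allocation ratio k = n₂/n₁ = 2.5, Var(x̄₁−x̄₂) = σ²(1/n₁ + 1/(k·n₁)) = σ²·(k+1)/(k·n₁).
So n₁ = (1 + 1/k)·((z_{α/2} + z_β)/d)² = 1.400 × (2.681/0.83)².
n₁ = 1.400 × 10.43 = 14.6.
Round up: n₁ = 15, giving n₂ = ⌈2.5 × 15⌉ = ⌈37.5⌉ = 38.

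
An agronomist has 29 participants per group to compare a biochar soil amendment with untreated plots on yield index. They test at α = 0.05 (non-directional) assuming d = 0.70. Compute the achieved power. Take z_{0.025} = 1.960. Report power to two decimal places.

power ≈ 0.76

For two equal groups, power = Φ(d·√(n/2) − z_{α/2}).
d·√(n/2) = 0.70 × √(29/2) = 0.70 × 3.808 = 2.666.
z_β = 2.666 − 1.960 = 0.706.
Power = Φ(0.706) = 0.760.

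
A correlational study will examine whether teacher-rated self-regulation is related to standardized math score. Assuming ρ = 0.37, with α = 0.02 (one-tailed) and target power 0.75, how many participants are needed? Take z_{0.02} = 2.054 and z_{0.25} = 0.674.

n = 53

Fisher's z: C = ½·ln((1+r)/(1−r)) = ½·ln(2.1746) = 0.3884.
n = ((z_{α} + z_β)/C)² + 3.
(2.054 + 0.674) / 0.3884 = 2.728 / 0.3884 = 7.024.
n = 7.024² + 3 = 49.33 + 3 = 52.3.
Round up.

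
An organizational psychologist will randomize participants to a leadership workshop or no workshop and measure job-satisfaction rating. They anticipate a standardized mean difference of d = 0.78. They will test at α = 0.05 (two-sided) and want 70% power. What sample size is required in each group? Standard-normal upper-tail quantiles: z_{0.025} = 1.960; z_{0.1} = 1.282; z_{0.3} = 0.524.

n = 21 per group

For two independent groups with equal n: n = 2·((z_{α/2} + z_β) / d)².
z_{α/2} + z_β = 1.960 + 0.524 = 2.484.
n = 2 × (2.484 / 0.78)² = 2 × 3.185² = 2 × 10.14 = 20.3.
Round up to the next whole participant.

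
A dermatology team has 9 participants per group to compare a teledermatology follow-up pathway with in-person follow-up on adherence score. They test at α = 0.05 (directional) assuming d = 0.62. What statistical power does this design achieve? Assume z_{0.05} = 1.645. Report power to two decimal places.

power ≈ 0.37

For two equal groups, power = Φ(d·√(n/2) − z_{α}).
d·√(n/2) = 0.62 × √(9/2) = 0.62 × 2.121 = 1.315.
z_β = 1.315 − 1.645 = -0.330.
Power = Φ(-0.330) = 0.371.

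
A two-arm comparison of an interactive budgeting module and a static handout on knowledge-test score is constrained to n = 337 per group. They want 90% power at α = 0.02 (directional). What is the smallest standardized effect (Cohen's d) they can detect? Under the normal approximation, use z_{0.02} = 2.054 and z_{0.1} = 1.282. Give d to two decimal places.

For two independent groups of n = 337 each: d_min = (z_{α} + z_β)·√(2/n).
z-sum = 2.054 + 1.282 = 3.336.
d_min = 3.336 × √(2/337) = 3.336 × 0.0770 = 0.257.

d_min ≈ 0.26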